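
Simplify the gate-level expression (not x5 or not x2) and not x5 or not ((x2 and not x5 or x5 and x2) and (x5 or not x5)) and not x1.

not x5 or not x2 and not x1

(not x5 or not x2) and not x5 or not ((x2 and not x5 or x5 and x2) and (x5 or not x5)) and not x1
= not x5 or not ((x2 and not x5 or x5 and x2) and (x5 or not x5)) and not x1   (absorption)
= not x5 or not (x2 and (x5 or not x5)) and not x1   (distribution)
= not x5 or not x2 and not x1   (complement / identity)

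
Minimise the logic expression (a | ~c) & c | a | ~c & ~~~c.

(a | ~c) & c | a | ~c & ~~~c
= (a | ~c) & c | a | ~c & ~c   — double negation
= (a | ~c) & c | a | ~c   — idempotence
= a | ~c   — absorption

a | ~c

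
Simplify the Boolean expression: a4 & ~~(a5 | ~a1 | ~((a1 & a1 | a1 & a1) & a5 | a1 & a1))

a4 & ~~(a5 | ~a1 | ~((a1 & a1 | a1 & a1) & a5 | a1 & a1))
= a4 & ~~(a5 | ~a1 | ~(a1 & a1 & a5 | a1 & a1))   (idempotence)
= a4 & (a5 | ~a1 | ~(a1 & a1 & a5 | a1 & a1))   (double negation)
= a4 & (a5 | ~a1 | ~(a1 & a1))   (absorption)
= a4 & (a5 | ~a1 | ~a1)   (idempotence)
= a4 & (a5 | ~a1)   (idempotence)

a4 & (a5 | ~a1)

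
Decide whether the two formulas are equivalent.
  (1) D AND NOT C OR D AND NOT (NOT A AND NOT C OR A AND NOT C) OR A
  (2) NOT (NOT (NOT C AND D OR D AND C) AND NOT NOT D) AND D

No

E1: D AND NOT C OR D AND NOT (NOT A AND NOT C OR A AND NOT C) OR A
    = D AND NOT C OR D AND NOT NOT C OR A   (distribution)
    = D AND NOT C OR D AND C OR A   (double negation)
    = D OR A   (distribution)
E2: NOT (NOT (NOT C AND D OR D AND C) AND NOT NOT D) AND D
    = NOT (NOT D AND NOT NOT D) AND D   (distribution)
    = (D OR NOT D) AND D   (De Morgan)
    = D   (complement / identity)
These differ: at A=1, C=0, D=0, E1 = 1 but E2 = 0.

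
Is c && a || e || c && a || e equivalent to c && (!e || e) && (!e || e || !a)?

E1: c && a || e || c && a || e
    = c && a || e
E2: c && (!e || e) && (!e || e || !a)
    = c && (!e || e)
    = c
These differ: at a=0, c=1, e=0, E1 = 0 but E2 = 1.

No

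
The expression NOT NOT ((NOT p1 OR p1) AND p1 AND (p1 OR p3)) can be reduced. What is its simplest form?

NOT NOT ((NOT p1 OR p1) AND p1 AND (p1 OR p3))
= NOT NOT ((NOT p1 OR p1) AND p1)   — absorption
= NOT NOT p1   — complement / identity
= p1   — double negation

p1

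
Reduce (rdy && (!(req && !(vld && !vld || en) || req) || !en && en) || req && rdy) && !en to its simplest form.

rdy && !en

(rdy && (!(req && !(vld && !vld || en) || req) || !en && en) || req && rdy) && !en
= (rdy && !(req && !(vld && !vld || en) || req) || req && rdy) && !en
= (rdy && !(req && !en || req) || req && rdy) && !en
= (rdy && !req || req && rdy) && !en
= rdy && !en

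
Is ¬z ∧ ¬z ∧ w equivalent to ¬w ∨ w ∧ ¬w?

No

E1: ¬z ∧ ¬z ∧ w
    = ¬z ∧ w   (idempotence)
E2: ¬w ∨ w ∧ ¬w
    = ¬w   (complement / identity)
These differ: at w=0, z=0, E1 = 0 but E2 = 1.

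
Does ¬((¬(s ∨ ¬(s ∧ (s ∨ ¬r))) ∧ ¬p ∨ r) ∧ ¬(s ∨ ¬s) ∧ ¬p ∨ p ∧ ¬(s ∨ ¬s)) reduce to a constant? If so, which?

¬((¬(s ∨ ¬(s ∧ (s ∨ ¬r))) ∧ ¬p ∨ r) ∧ ¬(s ∨ ¬s) ∧ ¬p ∨ p ∧ ¬(s ∨ ¬s))
= ¬((¬(s ∨ ¬s) ∧ ¬p ∨ r) ∧ ¬(s ∨ ¬s) ∧ ¬p ∨ p ∧ ¬(s ∨ ¬s))   — absorption
= ¬(¬(s ∨ ¬s) ∧ ¬p ∨ p ∧ ¬(s ∨ ¬s))   — absorption
= ¬¬(s ∨ ¬s)   — distribution
= s ∨ ¬s   — double negation
= True   — complement

yes, True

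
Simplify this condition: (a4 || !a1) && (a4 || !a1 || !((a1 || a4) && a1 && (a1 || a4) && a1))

a4 || !a1

(a4 || !a1) && (a4 || !a1 || !((a1 || a4) && a1 && (a1 || a4) && a1))
= (a4 || !a1) && (a4 || !a1 || !((a1 || a4) && a1))   (idempotence)
= (a4 || !a1) && (a4 || !a1 || !a1)   (absorption)
= a4 || !a1   (absorption)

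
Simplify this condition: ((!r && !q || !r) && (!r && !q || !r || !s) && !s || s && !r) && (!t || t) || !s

!r || !s

((!r && !q || !r) && (!r && !q || !r || !s) && !s || s && !r) && (!t || t) || !s
= ((!r && !q || !r) && !s || s && !r) && (!t || t) || !s   — absorption
= (!r && !s || s && !r) && (!t || t) || !s   — absorption
= !r && (!t || t) || !s   — distribution
= !r || !s   — complement / identity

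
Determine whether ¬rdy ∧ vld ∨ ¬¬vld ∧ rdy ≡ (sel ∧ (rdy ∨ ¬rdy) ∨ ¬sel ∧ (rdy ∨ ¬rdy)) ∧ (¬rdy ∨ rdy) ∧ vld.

E1: ¬rdy ∧ vld ∨ ¬¬vld ∧ rdy
    = ¬rdy ∧ vld ∨ vld ∧ rdy   [double negation]
    = vld   [distribution]
E2: (sel ∧ (rdy ∨ ¬rdy) ∨ ¬sel ∧ (rdy ∨ ¬rdy)) ∧ (¬rdy ∨ rdy) ∧ vld
    = (rdy ∨ ¬rdy) ∧ (¬rdy ∨ rdy) ∧ vld   [distribution]
    = (rdy ∨ ¬rdy) ∧ vld   [complement / identity]
    = vld   [complement / identity]
Both reduce to vld, so they are equivalent.

Yes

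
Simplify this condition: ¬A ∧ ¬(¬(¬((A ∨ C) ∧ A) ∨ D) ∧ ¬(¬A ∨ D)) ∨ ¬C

¬A ∧ ¬(¬(¬((A ∨ C) ∧ A) ∨ D) ∧ ¬(¬A ∨ D)) ∨ ¬C
= ¬A ∧ ¬(¬(¬A ∨ D) ∧ ¬(¬A ∨ D)) ∨ ¬C   — absorption
= ¬A ∧ (¬A ∨ D ∨ ¬A ∨ D) ∨ ¬C   — De Morgan
= ¬A ∧ (¬A ∨ D) ∨ ¬C   — idempotence
= ¬A ∨ ¬C   — absorption

¬A ∨ ¬C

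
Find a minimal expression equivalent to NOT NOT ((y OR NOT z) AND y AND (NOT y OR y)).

NOT NOT ((y OR NOT z) AND y AND (NOT y OR y))
= (y OR NOT z) AND y AND (NOT y OR y)   [double negation]
= y AND (NOT y OR y)   [absorption]
= y   [complement / identity]

y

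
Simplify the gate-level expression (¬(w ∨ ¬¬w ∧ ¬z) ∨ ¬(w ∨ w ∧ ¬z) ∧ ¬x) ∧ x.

(¬(w ∨ ¬¬w ∧ ¬z) ∨ ¬(w ∨ w ∧ ¬z) ∧ ¬x) ∧ x
= (¬(w ∨ w ∧ ¬z) ∨ ¬(w ∨ w ∧ ¬z) ∧ ¬x) ∧ x
= ¬(w ∨ w ∧ ¬z) ∧ x
= ¬w ∧ x

¬w ∧ x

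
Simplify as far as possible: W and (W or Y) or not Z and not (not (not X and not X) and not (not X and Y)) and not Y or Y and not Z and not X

W and (W or Y) or not Z and not (not (not X and not X) and not (not X and Y)) and not Y or Y and not Z and not X
= W and (W or Y) or not Z and (not X and not X or not X and Y) and not Y or Y and not Z and not X
= W or not Z and (not X and not X or not X and Y) and not Y or Y and not Z and not X
= W or not Z and (not X or not X and Y) and not Y or Y and not Z and not X
= W or not Z and not X and not Y or Y and not Z and not X
= W or not Z and not X

W or not Z and not X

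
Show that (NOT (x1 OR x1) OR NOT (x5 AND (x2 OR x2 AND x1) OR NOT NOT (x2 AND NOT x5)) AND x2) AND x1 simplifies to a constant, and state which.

FALSE

(NOT (x1 OR x1) OR NOT (x5 AND (x2 OR x2 AND x1) OR NOT NOT (x2 AND NOT x5)) AND x2) AND x1
= (NOT (x1 OR x1) OR NOT (x5 AND (x2 OR x2 AND x1) OR x2 AND NOT x5) AND x2) AND x1   — double negation
= (NOT x1 OR NOT (x5 AND (x2 OR x2 AND x1) OR x2 AND NOT x5) AND x2) AND x1   — idempotence
= (NOT x1 OR NOT (x5 AND x2 OR x2 AND NOT x5) AND x2) AND x1   — absorption
= (NOT x1 OR NOT x2 AND x2) AND x1   — distribution
= NOT x1 AND x1   — complement / identity
= FALSE   — complement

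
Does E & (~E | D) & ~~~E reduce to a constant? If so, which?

E & (~E | D) & ~~~E
= E & (~E | D) & ~E   (double negation)
= E & ~E   (absorption)
= 0   (complement)

yes, False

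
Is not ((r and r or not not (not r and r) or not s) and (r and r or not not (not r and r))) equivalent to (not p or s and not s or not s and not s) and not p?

No

E1: not ((r and r or not not (not r and r) or not s) and (r and r or not not (not r and r)))
    = not (r and r or not not (not r and r))   — absorption
    = not (r and r or not r and r)   — double negation
    = not r   — distribution
E2: (not p or s and not s or not s and not s) and not p
    = (not p or not s) and not p   — distribution
    = not p   — absorption
These differ: at p=1, r=0, s=0, E1 = 1 but E2 = 0.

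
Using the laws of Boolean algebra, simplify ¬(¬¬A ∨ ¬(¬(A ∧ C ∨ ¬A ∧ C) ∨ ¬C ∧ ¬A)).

¬(¬¬A ∨ ¬(¬(A ∧ C ∨ ¬A ∧ C) ∨ ¬C ∧ ¬A))
= ¬(¬¬A ∨ ¬(¬C ∨ ¬C ∧ ¬A))
= ¬(¬¬A ∨ ¬¬C)
= ¬A ∧ ¬C

¬A ∧ ¬C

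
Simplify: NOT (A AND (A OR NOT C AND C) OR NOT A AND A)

NOT A

NOT (A AND (A OR NOT C AND C) OR NOT A AND A)
= NOT (A AND A OR NOT A AND A)   [complement / identity]
= NOT A   [distribution]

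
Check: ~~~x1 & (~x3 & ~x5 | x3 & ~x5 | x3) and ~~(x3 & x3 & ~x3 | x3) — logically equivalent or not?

No

E1: ~~~x1 & (~x3 & ~x5 | x3 & ~x5 | x3)
    = ~x1 & (~x3 & ~x5 | x3 & ~x5 | x3)   [double negation]
    = ~x1 & (~x5 | x3)   [distribution]
E2: ~~(x3 & x3 & ~x3 | x3)
    = ~~(x3 & ~x3 | x3)   [idempotence]
    = ~~x3   [complement / identity]
    = x3   [double negation]
These differ: at x1=0, x3=0, x5=0, E1 = 1 but E2 = 0.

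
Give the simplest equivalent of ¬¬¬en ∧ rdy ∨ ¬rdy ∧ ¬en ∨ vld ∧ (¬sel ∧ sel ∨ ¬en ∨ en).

¬¬¬en ∧ rdy ∨ ¬rdy ∧ ¬en ∨ vld ∧ (¬sel ∧ sel ∨ ¬en ∨ en)
= ¬en ∧ rdy ∨ ¬rdy ∧ ¬en ∨ vld ∧ (¬sel ∧ sel ∨ ¬en ∨ en)
= ¬en ∨ vld ∧ (¬sel ∧ sel ∨ ¬en ∨ en)
= ¬en ∨ vld ∧ (¬en ∨ en)
= ¬en ∨ vld

¬en ∨ vld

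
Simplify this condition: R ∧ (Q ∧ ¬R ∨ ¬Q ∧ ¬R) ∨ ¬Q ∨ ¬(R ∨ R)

R ∧ (Q ∧ ¬R ∨ ¬Q ∧ ¬R) ∨ ¬Q ∨ ¬(R ∨ R)
= R ∧ (Q ∧ ¬R ∨ ¬Q ∧ ¬R) ∨ ¬Q ∨ ¬R
= R ∧ ¬R ∨ ¬Q ∨ ¬R
= ¬Q ∨ ¬R

¬Q ∨ ¬R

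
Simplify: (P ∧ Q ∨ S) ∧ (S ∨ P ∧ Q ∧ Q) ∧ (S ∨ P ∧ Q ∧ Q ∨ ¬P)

P ∧ Q ∨ S

(P ∧ Q ∨ S) ∧ (S ∨ P ∧ Q ∧ Q) ∧ (S ∨ P ∧ Q ∧ Q ∨ ¬P)
= (P ∧ Q ∨ S) ∧ (S ∨ P ∧ Q ∧ Q)   — absorption
= P ∧ Q ∧ P ∧ Q ∧ Q ∨ S   — distribution
= P ∧ Q ∧ P ∧ Q ∨ S   — idempotence
= P ∧ Q ∨ S   — idempotence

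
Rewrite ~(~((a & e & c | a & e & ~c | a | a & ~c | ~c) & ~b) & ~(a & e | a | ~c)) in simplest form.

~(~((a & e & c | a & e & ~c | a | a & ~c | ~c) & ~b) & ~(a & e | a | ~c))
= ~(~((a & e & c | a & e & ~c | a | ~c) & ~b) & ~(a & e | a | ~c))
= ~(~((a & e | a | ~c) & ~b) & ~(a & e | a | ~c))
= (a & e | a | ~c) & ~b | a & e | a | ~c
= a & e | a | ~c
= a | ~c

a | ~c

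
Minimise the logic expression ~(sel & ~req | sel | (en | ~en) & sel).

~sel

~(sel & ~req | sel | (en | ~en) & sel)
= ~(sel | (en | ~en) & sel)   — absorption
= ~(sel | sel)   — complement / identity
= ~sel   — idempotence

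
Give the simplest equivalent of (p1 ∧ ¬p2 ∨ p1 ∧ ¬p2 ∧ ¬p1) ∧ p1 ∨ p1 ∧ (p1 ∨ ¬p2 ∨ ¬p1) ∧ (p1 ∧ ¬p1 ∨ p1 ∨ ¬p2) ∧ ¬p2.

p1 ∧ ¬p2

(p1 ∧ ¬p2 ∨ p1 ∧ ¬p2 ∧ ¬p1) ∧ p1 ∨ p1 ∧ (p1 ∨ ¬p2 ∨ ¬p1) ∧ (p1 ∧ ¬p1 ∨ p1 ∨ ¬p2) ∧ ¬p2
= (p1 ∧ ¬p2 ∨ p1 ∧ ¬p2 ∧ ¬p1) ∧ p1 ∨ p1 ∧ (p1 ∨ ¬p2 ∨ ¬p1) ∧ (p1 ∨ ¬p2) ∧ ¬p2   [complement / identity]
= (p1 ∧ ¬p2 ∨ p1 ∧ ¬p2 ∧ ¬p1) ∧ p1 ∨ p1 ∧ (p1 ∨ ¬p2) ∧ ¬p2   [absorption]
= (p1 ∧ ¬p2 ∨ p1 ∧ ¬p2 ∧ ¬p1) ∧ p1 ∨ p1 ∧ ¬p2   [absorption]
= p1 ∧ ¬p2 ∧ p1 ∨ p1 ∧ ¬p2   [absorption]
= p1 ∧ ¬p2   [absorption]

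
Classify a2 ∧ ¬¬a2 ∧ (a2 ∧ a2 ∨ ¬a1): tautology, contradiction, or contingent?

a2 ∧ ¬¬a2 ∧ (a2 ∧ a2 ∨ ¬a1)
= a2 ∧ a2 ∧ (a2 ∧ a2 ∨ ¬a1)   (double negation)
= a2 ∧ a2   (absorption)
= a2   (idempotence)
This depends on a2, so it is not a constant.

contingent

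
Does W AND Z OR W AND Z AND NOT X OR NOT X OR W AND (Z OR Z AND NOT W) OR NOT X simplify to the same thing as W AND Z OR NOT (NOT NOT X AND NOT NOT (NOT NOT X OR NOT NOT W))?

Yes

E1: W AND Z OR W AND Z AND NOT X OR NOT X OR W AND (Z OR Z AND NOT W) OR NOT X
    = W AND Z OR NOT X OR W AND (Z OR Z AND NOT W) OR NOT X   (absorption)
    = W AND Z OR NOT X OR W AND Z OR NOT X   (absorption)
    = W AND Z OR NOT X   (idempotence)
E2: W AND Z OR NOT (NOT NOT X AND NOT NOT (NOT NOT X OR NOT NOT W))
    = W AND Z OR NOT X OR NOT (NOT NOT X OR NOT NOT W)   (De Morgan)
    = W AND Z OR NOT X OR NOT X AND NOT W   (De Morgan)
    = W AND Z OR NOT X   (absorption)
Both reduce to W AND Z OR NOT X, so they are equivalent.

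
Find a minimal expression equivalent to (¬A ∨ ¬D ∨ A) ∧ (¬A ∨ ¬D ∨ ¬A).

¬A ∨ ¬D

(¬A ∨ ¬D ∨ A) ∧ (¬A ∨ ¬D ∨ ¬A)
= ¬A ∨ ¬D ∨ A ∧ ¬A   [distribution]
= ¬A ∨ ¬D   [complement / identity]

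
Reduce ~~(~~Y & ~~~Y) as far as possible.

~~(~~Y & ~~~Y)
= ~(~Y | ~~Y)   — De Morgan
= Y & ~Y   — De Morgan
= 0   — complement

0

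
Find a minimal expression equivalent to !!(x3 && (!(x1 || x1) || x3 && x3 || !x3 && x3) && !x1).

!!(x3 && (!(x1 || x1) || x3 && x3 || !x3 && x3) && !x1)
= !!(x3 && (!(x1 || x1) || x3) && !x1)   [distribution]
= !!(x3 && (!x1 || x3) && !x1)   [idempotence]
= !!(x3 && !x1)   [absorption]
= x3 && !x1   [double negation]

x3 && !x1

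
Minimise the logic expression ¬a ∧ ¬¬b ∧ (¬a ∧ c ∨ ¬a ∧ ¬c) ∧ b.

¬a ∧ b

¬a ∧ ¬¬b ∧ (¬a ∧ c ∨ ¬a ∧ ¬c) ∧ b
= ¬a ∧ ¬¬b ∧ ¬a ∧ b   [distribution]
= ¬a ∧ b ∧ ¬a ∧ b   [double negation]
= ¬a ∧ b   [idempotence]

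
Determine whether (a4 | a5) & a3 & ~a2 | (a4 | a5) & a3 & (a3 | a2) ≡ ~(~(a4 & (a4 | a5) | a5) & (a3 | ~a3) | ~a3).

E1: (a4 | a5) & a3 & ~a2 | (a4 | a5) & a3 & (a3 | a2)
    = (a4 | a5) & a3 & ~a2 | (a4 | a5) & a3   [absorption]
    = (a4 | a5) & a3   [absorption]
E2: ~(~(a4 & (a4 | a5) | a5) & (a3 | ~a3) | ~a3)
    = ~(~(a4 | a5) & (a3 | ~a3) | ~a3)   [absorption]
    = ~(~(a4 | a5) | ~a3)   [complement / identity]
    = (a4 | a5) & a3   [De Morgan]
Both reduce to (a4 | a5) & a3, so they are equivalent.

Yes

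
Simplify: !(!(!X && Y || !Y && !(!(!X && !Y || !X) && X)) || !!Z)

!X && !Z

!(!(!X && Y || !Y && !(!(!X && !Y || !X) && X)) || !!Z)
= !(!(!X && Y || !Y && !(!!X && X)) || !!Z)   — absorption
= !(!(!X && Y || !Y && !(X && X)) || !!Z)   — double negation
= (!X && Y || !Y && !(X && X)) && !Z   — De Morgan
= (!X && Y || !Y && !X) && !Z   — idempotence
= !X && !Z   — distribution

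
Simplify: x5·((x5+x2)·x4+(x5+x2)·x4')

x5

x5·((x5+x2)·x4+(x5+x2)·x4')
= x5·(x5+x2)   (distribution)
= x5   (absorption)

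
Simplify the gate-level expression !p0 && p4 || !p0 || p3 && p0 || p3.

!p0 && p4 || !p0 || p3 && p0 || p3
= !p0 && p4 || !p0 || p3   (absorption)
= !p0 || p3   (absorption)

!p0 || p3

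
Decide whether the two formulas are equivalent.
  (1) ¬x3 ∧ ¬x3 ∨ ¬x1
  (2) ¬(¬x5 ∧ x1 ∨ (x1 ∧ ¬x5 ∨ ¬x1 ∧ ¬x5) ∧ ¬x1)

E1: ¬x3 ∧ ¬x3 ∨ ¬x1
    = ¬x3 ∨ ¬x1
E2: ¬(¬x5 ∧ x1 ∨ (x1 ∧ ¬x5 ∨ ¬x1 ∧ ¬x5) ∧ ¬x1)
    = ¬(¬x5 ∧ x1 ∨ ¬x5 ∧ ¬x1)
    = ¬¬x5
    = x5
These differ: at x1=0, x3=1, x5=0, E1 = 1 but E2 = 0.

No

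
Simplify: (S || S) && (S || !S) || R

(S || S) && (S || !S) || R
= S && !S || S || R   — distribution
= S || R   — complement / identity

S || R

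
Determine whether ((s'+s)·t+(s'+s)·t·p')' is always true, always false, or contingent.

((s'+s)·t+(s'+s)·t·p')'
= ((s'+s)·t)'   [absorption]
= t'   [complement / identity]
This depends on t, so it is not a constant.

contingent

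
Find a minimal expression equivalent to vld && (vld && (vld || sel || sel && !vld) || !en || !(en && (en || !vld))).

vld && (vld && (vld || sel || sel && !vld) || !en || !(en && (en || !vld)))
= vld && (vld && (vld || sel || sel && !vld) || !en || !en)   [absorption]
= vld && (vld && (vld || sel) || !en || !en)   [absorption]
= vld && (vld || !en || !en)   [absorption]
= vld && (vld || !en)   [idempotence]
= vld   [absorption]

vld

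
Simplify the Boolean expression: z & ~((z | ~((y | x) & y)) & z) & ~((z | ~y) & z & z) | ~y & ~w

z & ~((z | ~((y | x) & y)) & z) & ~((z | ~y) & z & z) | ~y & ~w
= z & ~((z | ~y) & z) & ~((z | ~y) & z & z) | ~y & ~w   [absorption]
= z & ~((z | ~y) & z) & ~((z | ~y) & z) | ~y & ~w   [idempotence]
= z & ~((z | ~y) & z) | ~y & ~w   [idempotence]
= z & ~z | ~y & ~w   [absorption]
= ~y & ~w   [complement / identity]

~y & ~w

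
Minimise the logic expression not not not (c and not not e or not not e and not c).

not e

not not not (c and not not e or not not e and not c)
= not (c and not not e or not not e and not c)   (double negation)
= not not not e   (distribution)
= not e   (double negation)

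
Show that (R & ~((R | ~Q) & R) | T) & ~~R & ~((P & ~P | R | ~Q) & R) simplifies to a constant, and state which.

(R & ~((R | ~Q) & R) | T) & ~~R & ~((P & ~P | R | ~Q) & R)
= (R & ~((R | ~Q) & R) | T) & ~~R & ~((R | ~Q) & R)   [complement / identity]
= (R & ~((R | ~Q) & R) | T) & R & ~((R | ~Q) & R)   [double negation]
= R & ~((R | ~Q) & R)   [absorption]
= R & ~R   [absorption]
= 0   [complement]

0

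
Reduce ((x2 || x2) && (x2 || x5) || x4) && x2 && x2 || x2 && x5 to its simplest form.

x2

((x2 || x2) && (x2 || x5) || x4) && x2 && x2 || x2 && x5
= (x2 && (x2 || x5) || x4) && x2 && x2 || x2 && x5   [idempotence]
= (x2 || x4) && x2 && x2 || x2 && x5   [absorption]
= ((x2 || x4) && x2 || x5) && x2   [distribution]
= (x2 || x5) && x2   [absorption]
= x2   [absorption]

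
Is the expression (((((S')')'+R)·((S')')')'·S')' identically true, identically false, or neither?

identically true

(((((S')')'+R)·((S')')')'·S')'
= ((((S')')')'·S')'   — absorption
= ((S')'·S')'   — double negation
= S'+S   — De Morgan
= 1   — complement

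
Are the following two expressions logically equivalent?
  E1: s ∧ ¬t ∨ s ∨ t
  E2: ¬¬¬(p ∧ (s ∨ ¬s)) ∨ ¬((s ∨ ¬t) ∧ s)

E1: s ∧ ¬t ∨ s ∨ t
    = s ∨ t   — absorption
E2: ¬¬¬(p ∧ (s ∨ ¬s)) ∨ ¬((s ∨ ¬t) ∧ s)
    = ¬¬¬(p ∧ (s ∨ ¬s)) ∨ ¬s   — absorption
    = ¬¬¬p ∨ ¬s   — complement / identity
    = ¬p ∨ ¬s   — double negation
These differ: at p=1, s=0, t=0, E1 = 0 but E2 = 1.

No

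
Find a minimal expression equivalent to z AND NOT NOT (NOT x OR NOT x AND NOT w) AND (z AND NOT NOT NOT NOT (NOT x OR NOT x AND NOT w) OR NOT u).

z AND NOT NOT (NOT x OR NOT x AND NOT w) AND (z AND NOT NOT NOT NOT (NOT x OR NOT x AND NOT w) OR NOT u)
= z AND NOT NOT (NOT x OR NOT x AND NOT w) AND (z AND NOT NOT (NOT x OR NOT x AND NOT w) OR NOT u)   [double negation]
= z AND NOT NOT (NOT x OR NOT x AND NOT w)   [absorption]
= z AND NOT NOT NOT x   [absorption]
= z AND NOT x   [double negation]

z AND NOT x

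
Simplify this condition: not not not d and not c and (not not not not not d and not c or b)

not not not d and not c and (not not not not not d and not c or b)
= not not not d and not c and (not not not d and not c or b)   — double negation
= not not not d and not c   — absorption
= not d and not c   — double negation

not d and not c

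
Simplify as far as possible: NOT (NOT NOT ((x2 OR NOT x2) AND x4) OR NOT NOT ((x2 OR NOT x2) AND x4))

NOT (NOT NOT ((x2 OR NOT x2) AND x4) OR NOT NOT ((x2 OR NOT x2) AND x4))
= NOT NOT NOT ((x2 OR NOT x2) AND x4)   — idempotence
= NOT NOT NOT x4   — complement / identity
= NOT x4   — double negation

NOT x4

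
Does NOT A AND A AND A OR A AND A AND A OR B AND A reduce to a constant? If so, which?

no

NOT A AND A AND A OR A AND A AND A OR B AND A
= A AND A OR B AND A   (distribution)
= A AND (A OR B)   (distribution)
= A   (absorption)
This depends on A, so it is not a constant.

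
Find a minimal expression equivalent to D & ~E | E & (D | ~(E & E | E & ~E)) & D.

D

D & ~E | E & (D | ~(E & E | E & ~E)) & D
= D & ~E | E & (D | ~E) & D   [distribution]
= D & ~E | E & D   [absorption]
= D   [distribution]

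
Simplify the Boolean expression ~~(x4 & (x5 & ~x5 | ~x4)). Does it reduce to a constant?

~~(x4 & (x5 & ~x5 | ~x4))
= ~~(x4 & ~x4)
= x4 & ~x4
= 0

0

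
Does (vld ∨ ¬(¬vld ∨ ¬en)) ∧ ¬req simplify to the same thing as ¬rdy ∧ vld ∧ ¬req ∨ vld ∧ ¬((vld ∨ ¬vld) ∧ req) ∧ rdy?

E1: (vld ∨ ¬(¬vld ∨ ¬en)) ∧ ¬req
    = (vld ∨ vld ∧ en) ∧ ¬req
    = vld ∧ ¬req
E2: ¬rdy ∧ vld ∧ ¬req ∨ vld ∧ ¬((vld ∨ ¬vld) ∧ req) ∧ rdy
    = ¬rdy ∧ vld ∧ ¬req ∨ vld ∧ ¬req ∧ rdy
    = vld ∧ ¬req
Both reduce to vld ∧ ¬req, so they are equivalent.

Yes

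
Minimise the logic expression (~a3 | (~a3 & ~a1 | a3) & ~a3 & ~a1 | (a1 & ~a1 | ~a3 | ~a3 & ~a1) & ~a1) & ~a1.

(~a3 | (~a3 & ~a1 | a3) & ~a3 & ~a1 | (a1 & ~a1 | ~a3 | ~a3 & ~a1) & ~a1) & ~a1
= (~a3 | ~a3 & ~a1 | (a1 & ~a1 | ~a3 | ~a3 & ~a1) & ~a1) & ~a1   (absorption)
= (~a3 | ~a3 & ~a1 | (~a3 | ~a3 & ~a1) & ~a1) & ~a1   (complement / identity)
= (~a3 | ~a3 & ~a1) & ~a1   (absorption)
= ~a3 & ~a1   (absorption)

~a3 & ~a1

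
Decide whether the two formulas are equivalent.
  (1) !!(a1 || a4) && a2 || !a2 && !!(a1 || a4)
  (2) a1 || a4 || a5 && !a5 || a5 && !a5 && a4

E1: !!(a1 || a4) && a2 || !a2 && !!(a1 || a4)
    = !!(a1 || a4)   [distribution]
    = a1 || a4   [double negation]
E2: a1 || a4 || a5 && !a5 || a5 && !a5 && a4
    = a1 || a4 || a5 && !a5   [absorption]
    = a1 || a4   [complement / identity]
Both reduce to a1 || a4, so they are equivalent.

Yes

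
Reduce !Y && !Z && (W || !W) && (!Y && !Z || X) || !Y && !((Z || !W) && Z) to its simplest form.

!Y && !Z && (W || !W) && (!Y && !Z || X) || !Y && !((Z || !W) && Z)
= !Y && !Z && (!Y && !Z || X) || !Y && !((Z || !W) && Z)   — complement / identity
= !Y && !Z || !Y && !((Z || !W) && Z)   — absorption
= !Y && !Z || !Y && !Z   — absorption
= !Y && !Z   — idempotence

!Y && !Z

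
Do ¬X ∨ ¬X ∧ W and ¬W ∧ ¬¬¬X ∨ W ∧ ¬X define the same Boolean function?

E1: ¬X ∨ ¬X ∧ W
    = ¬X   [absorption]
E2: ¬W ∧ ¬¬¬X ∨ W ∧ ¬X
    = ¬W ∧ ¬X ∨ W ∧ ¬X   [double negation]
    = ¬X   [distribution]
Both reduce to ¬X, so they are equivalent.

Yes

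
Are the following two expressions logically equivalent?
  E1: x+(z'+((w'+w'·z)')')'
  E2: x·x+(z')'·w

Yes

E1: x+(z'+((w'+w'·z)')')'
    = x+(z'+((w')')')'   — absorption
    = x+z·(w')'   — De Morgan
    = x+z·w   — double negation
E2: x·x+(z')'·w
    = x·x+z·w   — double negation
    = x+z·w   — idempotence
Both reduce to x+z·w, so they are equivalent.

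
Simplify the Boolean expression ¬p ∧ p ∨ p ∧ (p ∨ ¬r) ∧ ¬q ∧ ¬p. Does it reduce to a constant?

False

¬p ∧ p ∨ p ∧ (p ∨ ¬r) ∧ ¬q ∧ ¬p
= ¬p ∧ p ∨ p ∧ ¬q ∧ ¬p   [absorption]
= (p ∨ p ∧ ¬q) ∧ ¬p   [distribution]
= p ∧ ¬p   [absorption]
= False   [complement]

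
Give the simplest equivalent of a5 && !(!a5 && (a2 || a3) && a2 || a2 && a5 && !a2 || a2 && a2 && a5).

a5 && !(!a5 && (a2 || a3) && a2 || a2 && a5 && !a2 || a2 && a2 && a5)
= a5 && !(!a5 && a2 || a2 && a5 && !a2 || a2 && a2 && a5)
= a5 && !(!a5 && a2 || a2 && a5)
= a5 && !a2

a5 && !a2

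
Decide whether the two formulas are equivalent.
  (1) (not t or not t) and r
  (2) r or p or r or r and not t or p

No

E1: (not t or not t) and r
    = not t and r   — idempotence
E2: r or p or r or r and not t or p
    = r or p or r or p   — absorption
    = r or p   — idempotence
These differ: at p=1, r=0, t=1, E1 = 0 but E2 = 1.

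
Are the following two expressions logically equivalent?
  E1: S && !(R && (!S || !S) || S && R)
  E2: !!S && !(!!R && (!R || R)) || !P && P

Yes

E1: S && !(R && (!S || !S) || S && R)
    = S && !(R && !S || S && R)   (idempotence)
    = S && !R   (distribution)
E2: !!S && !(!!R && (!R || R)) || !P && P
    = !!S && !(!!R && (!R || R))   (complement / identity)
    = !!S && !!!R   (complement / identity)
    = !!S && !R   (double negation)
    = S && !R   (double negation)
Both reduce to S && !R, so they are equivalent.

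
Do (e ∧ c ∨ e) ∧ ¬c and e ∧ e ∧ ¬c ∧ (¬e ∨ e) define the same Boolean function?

Yes

E1: (e ∧ c ∨ e) ∧ ¬c
    = e ∧ ¬c   [absorption]
E2: e ∧ e ∧ ¬c ∧ (¬e ∨ e)
    = e ∧ e ∧ ¬c   [complement / identity]
    = e ∧ ¬c   [idempotence]
Both reduce to e ∧ ¬c, so they are equivalent.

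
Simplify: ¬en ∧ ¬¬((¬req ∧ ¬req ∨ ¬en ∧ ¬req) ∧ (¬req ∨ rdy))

¬en ∧ ¬¬((¬req ∧ ¬req ∨ ¬en ∧ ¬req) ∧ (¬req ∨ rdy))
= ¬en ∧ ¬¬((¬req ∨ ¬en) ∧ ¬req ∧ (¬req ∨ rdy))   [distribution]
= ¬en ∧ ¬¬(¬req ∧ (¬req ∨ rdy))   [absorption]
= ¬en ∧ ¬¬¬req   [absorption]
= ¬en ∧ ¬req   [double negation]

¬en ∧ ¬req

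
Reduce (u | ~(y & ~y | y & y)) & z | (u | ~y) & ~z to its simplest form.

u | ~y

(u | ~(y & ~y | y & y)) & z | (u | ~y) & ~z
= (u | ~y) & z | (u | ~y) & ~z   [distribution]
= u | ~y   [distribution]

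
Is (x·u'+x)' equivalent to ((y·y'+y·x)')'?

No

E1: (x·u'+x)'
    = x'   — absorption
E2: ((y·y'+y·x)')'
    = ((y·x)')'   — complement / identity
    = y·x   — double negation
These differ: at u=1, x=0, y=1, E1 = 1 but E2 = 0.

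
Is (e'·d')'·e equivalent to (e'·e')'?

E1: (e'·d')'·e
    = (e+d)·e   — De Morgan
    = e   — absorption
E2: (e'·e')'
    = e+e   — De Morgan
    = e   — idempotence
Both reduce to e, so they are equivalent.

Yes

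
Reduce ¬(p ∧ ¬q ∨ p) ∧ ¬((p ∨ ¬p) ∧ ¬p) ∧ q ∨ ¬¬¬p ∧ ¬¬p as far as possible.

¬(p ∧ ¬q ∨ p) ∧ ¬((p ∨ ¬p) ∧ ¬p) ∧ q ∨ ¬¬¬p ∧ ¬¬p
= ¬p ∧ ¬((p ∨ ¬p) ∧ ¬p) ∧ q ∨ ¬¬¬p ∧ ¬¬p   — absorption
= ¬p ∧ ¬¬p ∧ q ∨ ¬¬¬p ∧ ¬¬p   — complement / identity
= ¬p ∧ ¬¬p ∧ q ∨ ¬p ∧ ¬¬p   — double negation
= ¬p ∧ ¬¬p   — absorption
= ¬p ∧ p   — double negation
= False   — complement

False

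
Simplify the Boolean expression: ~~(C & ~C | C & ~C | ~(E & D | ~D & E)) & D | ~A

~~(C & ~C | C & ~C | ~(E & D | ~D & E)) & D | ~A
= (C & ~C | C & ~C | ~(E & D | ~D & E)) & D | ~A   — double negation
= (C & ~C | ~(E & D | ~D & E)) & D | ~A   — idempotence
= (C & ~C | ~E) & D | ~A   — distribution
= ~E & D | ~A   — complement / identity

~E & D | ~A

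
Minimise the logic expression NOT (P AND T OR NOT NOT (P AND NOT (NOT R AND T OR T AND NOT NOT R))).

NOT P

NOT (P AND T OR NOT NOT (P AND NOT (NOT R AND T OR T AND NOT NOT R)))
= NOT (P AND T OR NOT NOT (P AND NOT (NOT R AND T OR T AND R)))
= NOT (P AND T OR P AND NOT (NOT R AND T OR T AND R))
= NOT (P AND T OR P AND NOT (T AND (NOT R OR R)))
= NOT (P AND T OR P AND NOT T)
= NOT P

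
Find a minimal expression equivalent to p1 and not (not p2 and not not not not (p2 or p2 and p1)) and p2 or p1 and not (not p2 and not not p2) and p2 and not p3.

p1 and not (not p2 and not not not not (p2 or p2 and p1)) and p2 or p1 and not (not p2 and not not p2) and p2 and not p3
= p1 and not (not p2 and not not (p2 or p2 and p1)) and p2 or p1 and not (not p2 and not not p2) and p2 and not p3   — double negation
= p1 and not (not p2 and not not p2) and p2 or p1 and not (not p2 and not not p2) and p2 and not p3   — absorption
= p1 and not (not p2 and not not p2) and p2   — absorption
= p1 and (p2 or not p2) and p2   — De Morgan
= p1 and p2   — complement / identity

p1 and p2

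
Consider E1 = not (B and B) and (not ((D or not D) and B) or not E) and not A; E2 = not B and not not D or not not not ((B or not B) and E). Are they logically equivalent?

No

E1: not (B and B) and (not ((D or not D) and B) or not E) and not A
    = not (B and B) and (not B or not E) and not A   — complement / identity
    = not B and (not B or not E) and not A   — idempotence
    = not B and not A   — absorption
E2: not B and not not D or not not not ((B or not B) and E)
    = not B and not not D or not not not E   — complement / identity
    = not B and not not D or not E   — double negation
    = not B and D or not E   — double negation
These differ: at A=1, B=0, D=0, E=0, E1 = 0 but E2 = 1.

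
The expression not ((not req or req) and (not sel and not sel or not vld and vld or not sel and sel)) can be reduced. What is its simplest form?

sel

not ((not req or req) and (not sel and not sel or not vld and vld or not sel and sel))
= not ((not req or req) and (not sel and not sel or not sel and sel))
= not (not sel and not sel or not sel and sel)
= not not sel
= sel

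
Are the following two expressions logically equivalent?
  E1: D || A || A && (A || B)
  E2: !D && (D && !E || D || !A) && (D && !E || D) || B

E1: D || A || A && (A || B)
    = D || A || A   [absorption]
    = D || A   [idempotence]
E2: !D && (D && !E || D || !A) && (D && !E || D) || B
    = !D && (D && !E || D) || B   [absorption]
    = !D && D || B   [absorption]
    = B   [complement / identity]
These differ: at A=0, B=0, D=1, E=1, E1 = 1 but E2 = 0.

No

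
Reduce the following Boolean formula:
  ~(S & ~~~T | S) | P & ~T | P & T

~S | P

~(S & ~~~T | S) | P & ~T | P & T
= ~(S & ~~~T | S) | P   — distribution
= ~(S & ~T | S) | P   — double negation
= ~S | P   — absorption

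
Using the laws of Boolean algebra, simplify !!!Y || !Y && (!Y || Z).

!Y

!!!Y || !Y && (!Y || Z)
= !!!Y || !Y   [absorption]
= !Y || !Y   [double negation]
= !Y   [idempotence]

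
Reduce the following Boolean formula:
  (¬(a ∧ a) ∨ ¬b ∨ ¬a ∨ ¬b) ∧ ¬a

¬a

(¬(a ∧ a) ∨ ¬b ∨ ¬a ∨ ¬b) ∧ ¬a
= (¬a ∨ ¬b ∨ ¬a ∨ ¬b) ∧ ¬a   [idempotence]
= (¬a ∨ ¬b) ∧ ¬a   [idempotence]
= ¬a   [absorption]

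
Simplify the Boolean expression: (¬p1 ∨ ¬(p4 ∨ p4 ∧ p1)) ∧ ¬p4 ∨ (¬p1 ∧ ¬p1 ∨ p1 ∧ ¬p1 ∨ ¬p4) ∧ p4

¬p1 ∨ ¬p4

(¬p1 ∨ ¬(p4 ∨ p4 ∧ p1)) ∧ ¬p4 ∨ (¬p1 ∧ ¬p1 ∨ p1 ∧ ¬p1 ∨ ¬p4) ∧ p4
= (¬p1 ∨ ¬(p4 ∨ p4 ∧ p1)) ∧ ¬p4 ∨ (¬p1 ∨ ¬p4) ∧ p4   [distribution]
= (¬p1 ∨ ¬p4) ∧ ¬p4 ∨ (¬p1 ∨ ¬p4) ∧ p4   [absorption]
= ¬p1 ∨ ¬p4   [distribution]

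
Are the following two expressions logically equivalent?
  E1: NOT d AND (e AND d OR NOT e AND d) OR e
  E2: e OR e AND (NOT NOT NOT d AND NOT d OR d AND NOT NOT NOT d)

Yes

E1: NOT d AND (e AND d OR NOT e AND d) OR e
    = NOT d AND d OR e   — distribution
    = e   — complement / identity
E2: e OR e AND (NOT NOT NOT d AND NOT d OR d AND NOT NOT NOT d)
    = e OR e AND NOT NOT NOT d   — distribution
    = e OR e AND NOT d   — double negation
    = e   — absorption
Both reduce to e, so they are equivalent.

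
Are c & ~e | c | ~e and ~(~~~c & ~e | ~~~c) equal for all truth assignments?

E1: c & ~e | c | ~e
    = c | ~e   — absorption
E2: ~(~~~c & ~e | ~~~c)
    = ~~~~c   — absorption
    = ~~c   — double negation
    = c   — double negation
These differ: at c=0, e=0, E1 = 1 but E2 = 0.

No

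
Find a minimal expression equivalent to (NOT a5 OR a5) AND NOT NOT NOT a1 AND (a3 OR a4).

NOT a1 AND (a3 OR a4)

(NOT a5 OR a5) AND NOT NOT NOT a1 AND (a3 OR a4)
= NOT NOT NOT a1 AND (a3 OR a4)   (complement / identity)
= NOT a1 AND (a3 OR a4)   (double negation)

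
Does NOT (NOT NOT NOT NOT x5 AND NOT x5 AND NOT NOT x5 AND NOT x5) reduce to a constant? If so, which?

NOT (NOT NOT NOT NOT x5 AND NOT x5 AND NOT NOT x5 AND NOT x5)
= NOT (NOT NOT x5 AND NOT x5 AND NOT NOT x5 AND NOT x5)   [double negation]
= NOT (NOT NOT x5 AND NOT x5)   [idempotence]
= NOT x5 OR x5   [De Morgan]
= TRUE   [complement]

yes, True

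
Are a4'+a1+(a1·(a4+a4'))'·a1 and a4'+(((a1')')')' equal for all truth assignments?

E1: a4'+a1+(a1·(a4+a4'))'·a1
    = a4'+a1+a1'·a1   [complement / identity]
    = a4'+a1   [complement / identity]
E2: a4'+(((a1')')')'
    = a4'+(a1')'   [double negation]
    = a4'+a1   [double negation]
Both reduce to a4'+a1, so they are equivalent.

Yes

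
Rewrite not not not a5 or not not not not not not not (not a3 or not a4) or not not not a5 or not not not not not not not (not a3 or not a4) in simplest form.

not not not a5 or not not not not not not not (not a3 or not a4) or not not not a5 or not not not not not not not (not a3 or not a4)
= not not not a5 or not not not not not not not (not a3 or not a4)   (idempotence)
= not not not a5 or not not not not not (not a3 or not a4)   (double negation)
= not not not a5 or not not not (not a3 or not a4)   (double negation)
= not not not a5 or not (not a3 or not a4)   (double negation)
= not a5 or not (not a3 or not a4)   (double negation)
= not a5 or a3 and a4   (De Morgan)

not a5 or a3 and a4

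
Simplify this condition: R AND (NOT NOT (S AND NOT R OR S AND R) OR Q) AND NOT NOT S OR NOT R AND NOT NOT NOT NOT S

R AND (NOT NOT (S AND NOT R OR S AND R) OR Q) AND NOT NOT S OR NOT R AND NOT NOT NOT NOT S
= R AND (NOT NOT S OR Q) AND NOT NOT S OR NOT R AND NOT NOT NOT NOT S   — distribution
= R AND (NOT NOT S OR Q) AND NOT NOT S OR NOT R AND NOT NOT S   — double negation
= R AND NOT NOT S OR NOT R AND NOT NOT S   — absorption
= NOT NOT S   — distribution
= S   — double negation

S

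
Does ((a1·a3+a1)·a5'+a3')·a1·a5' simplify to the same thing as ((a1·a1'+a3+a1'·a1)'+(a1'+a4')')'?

E1: ((a1·a3+a1)·a5'+a3')·a1·a5'
    = (a1·a5'+a3')·a1·a5'   (absorption)
    = a1·a5'   (absorption)
E2: ((a1·a1'+a3+a1'·a1)'+(a1'+a4')')'
    = ((a3+a1'·a1)'+(a1'+a4')')'   (complement / identity)
    = (a3'+(a1'+a4')')'   (complement / identity)
    = a3·(a1'+a4')   (De Morgan)
These differ: at a1=0, a3=1, a4=0, a5=1, E1 = 0 but E2 = 1.

No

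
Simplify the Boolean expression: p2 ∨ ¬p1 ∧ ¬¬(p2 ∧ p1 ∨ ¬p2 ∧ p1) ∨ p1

p2 ∨ ¬p1 ∧ ¬¬(p2 ∧ p1 ∨ ¬p2 ∧ p1) ∨ p1
= p2 ∨ ¬p1 ∧ ¬¬p1 ∨ p1   (distribution)
= p2 ∨ ¬p1 ∧ p1 ∨ p1   (double negation)
= p2 ∨ p1   (complement / identity)

p2 ∨ p1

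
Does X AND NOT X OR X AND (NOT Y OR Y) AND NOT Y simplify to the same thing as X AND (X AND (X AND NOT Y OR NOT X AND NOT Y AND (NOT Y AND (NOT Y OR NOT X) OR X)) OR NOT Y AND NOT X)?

E1: X AND NOT X OR X AND (NOT Y OR Y) AND NOT Y
    = X AND (NOT Y OR Y) AND NOT Y   (complement / identity)
    = X AND NOT Y   (complement / identity)
E2: X AND (X AND (X AND NOT Y OR NOT X AND NOT Y AND (NOT Y AND (NOT Y OR NOT X) OR X)) OR NOT Y AND NOT X)
    = X AND (X AND (X AND NOT Y OR NOT X AND NOT Y AND (NOT Y OR X)) OR NOT Y AND NOT X)   (absorption)
    = X AND (X AND (X AND NOT Y OR NOT X AND NOT Y) OR NOT Y AND NOT X)   (absorption)
    = X AND (X AND NOT Y OR NOT Y AND NOT X)   (distribution)
    = X AND NOT Y   (distribution)
Both reduce to X AND NOT Y, so they are equivalent.

Yes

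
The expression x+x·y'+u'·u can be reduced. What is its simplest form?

x

x+x·y'+u'·u
= x+x·y'   — complement / identity
= x   — absorption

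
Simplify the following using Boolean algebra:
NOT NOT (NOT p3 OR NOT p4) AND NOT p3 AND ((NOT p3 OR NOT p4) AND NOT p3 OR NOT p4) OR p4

NOT NOT (NOT p3 OR NOT p4) AND NOT p3 AND ((NOT p3 OR NOT p4) AND NOT p3 OR NOT p4) OR p4
= (NOT p3 OR NOT p4) AND NOT p3 AND ((NOT p3 OR NOT p4) AND NOT p3 OR NOT p4) OR p4   (double negation)
= (NOT p3 OR NOT p4) AND NOT p3 OR p4   (absorption)
= NOT p3 OR p4   (absorption)

NOT p3 OR p4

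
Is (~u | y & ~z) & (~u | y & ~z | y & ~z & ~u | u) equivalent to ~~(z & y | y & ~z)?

E1: (~u | y & ~z) & (~u | y & ~z | y & ~z & ~u | u)
    = (~u | y & ~z) & (~u | y & ~z | u)   [absorption]
    = ~u | y & ~z   [absorption]
E2: ~~(z & y | y & ~z)
    = ~~y   [distribution]
    = y   [double negation]
These differ: at u=0, y=0, z=1, E1 = 1 but E2 = 0.

No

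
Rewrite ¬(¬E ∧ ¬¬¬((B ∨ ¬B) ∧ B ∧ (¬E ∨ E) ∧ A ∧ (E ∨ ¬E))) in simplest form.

¬(¬E ∧ ¬¬¬((B ∨ ¬B) ∧ B ∧ (¬E ∨ E) ∧ A ∧ (E ∨ ¬E)))
= ¬(¬E ∧ ¬¬¬((B ∨ ¬B) ∧ B ∧ (¬E ∨ E) ∧ A))   — complement / identity
= ¬(¬E ∧ ¬¬¬(B ∧ (¬E ∨ E) ∧ A))   — complement / identity
= ¬(¬E ∧ ¬¬¬(B ∧ A))   — complement / identity
= ¬(¬E ∧ ¬(B ∧ A))   — double negation
= E ∨ B ∧ A   — De Morgan

E ∨ B ∧ A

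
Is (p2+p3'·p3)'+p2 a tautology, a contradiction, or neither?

(p2+p3'·p3)'+p2
= p2'+p2   (complement / identity)
= 1   (complement)

tautology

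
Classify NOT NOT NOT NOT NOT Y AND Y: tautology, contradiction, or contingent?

contradiction

NOT NOT NOT NOT NOT Y AND Y
= NOT NOT NOT Y AND Y
= NOT Y AND Y
= FALSE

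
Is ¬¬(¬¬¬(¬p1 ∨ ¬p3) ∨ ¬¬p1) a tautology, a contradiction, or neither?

¬¬(¬¬¬(¬p1 ∨ ¬p3) ∨ ¬¬p1)
= ¬(¬¬(¬p1 ∨ ¬p3) ∧ ¬p1)   (De Morgan)
= ¬((¬p1 ∨ ¬p3) ∧ ¬p1)   (double negation)
= ¬¬p1   (absorption)
= p1   (double negation)
This depends on p1, so it is not a constant.

neither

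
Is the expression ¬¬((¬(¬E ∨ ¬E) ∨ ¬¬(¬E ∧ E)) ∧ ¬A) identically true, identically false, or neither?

¬¬((¬(¬E ∨ ¬E) ∨ ¬¬(¬E ∧ E)) ∧ ¬A)
= ¬¬((¬(¬E ∨ ¬E) ∨ ¬E ∧ E) ∧ ¬A)   [double negation]
= ¬¬((E ∧ E ∨ ¬E ∧ E) ∧ ¬A)   [De Morgan]
= ¬¬(E ∧ ¬A)   [distribution]
= E ∧ ¬A   [double negation]
This depends on A, E, so it is not a constant.

neither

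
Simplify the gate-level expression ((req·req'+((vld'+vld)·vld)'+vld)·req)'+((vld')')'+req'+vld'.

req'+vld'

((req·req'+((vld'+vld)·vld)'+vld)·req)'+((vld')')'+req'+vld'
= ((((vld'+vld)·vld)'+vld)·req)'+((vld')')'+req'+vld'   (complement / identity)
= ((((vld'+vld)·vld)'+vld)·req)'+vld'+req'+vld'   (double negation)
= ((vld'+vld)·req)'+vld'+req'+vld'   (complement / identity)
= req'+vld'+req'+vld'   (complement / identity)
= req'+vld'   (idempotence)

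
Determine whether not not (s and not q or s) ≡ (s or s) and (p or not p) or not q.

No

E1: not not (s and not q or s)
    = not not s   — absorption
    = s   — double negation
E2: (s or s) and (p or not p) or not q
    = s and (p or not p) or not q   — idempotence
    = s or not q   — complement / identity
These differ: at p=0, q=0, s=0, E1 = 0 but E2 = 1.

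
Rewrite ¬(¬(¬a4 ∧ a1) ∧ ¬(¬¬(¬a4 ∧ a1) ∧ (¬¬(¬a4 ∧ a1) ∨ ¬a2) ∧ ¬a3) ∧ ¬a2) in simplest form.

¬(¬(¬a4 ∧ a1) ∧ ¬(¬¬(¬a4 ∧ a1) ∧ (¬¬(¬a4 ∧ a1) ∨ ¬a2) ∧ ¬a3) ∧ ¬a2)
= ¬(¬(¬a4 ∧ a1) ∧ ¬(¬¬(¬a4 ∧ a1) ∧ ¬a3) ∧ ¬a2)
= ¬(¬(¬a4 ∧ a1) ∧ (¬(¬a4 ∧ a1) ∨ a3) ∧ ¬a2)
= ¬(¬(¬a4 ∧ a1) ∧ ¬a2)
= ¬a4 ∧ a1 ∨ a2

¬a4 ∧ a1 ∨ a2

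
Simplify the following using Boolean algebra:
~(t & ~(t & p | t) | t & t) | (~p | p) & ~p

~t | ~p

~(t & ~(t & p | t) | t & t) | (~p | p) & ~p
= ~(t & ~(t & p | t) | t & t) | ~p   (complement / identity)
= ~(t & ~t | t & t) | ~p   (absorption)
= ~t | ~p   (distribution)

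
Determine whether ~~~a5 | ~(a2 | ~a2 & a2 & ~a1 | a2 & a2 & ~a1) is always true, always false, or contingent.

contingent

~~~a5 | ~(a2 | ~a2 & a2 & ~a1 | a2 & a2 & ~a1)
= ~~~a5 | ~(a2 | a2 & ~a1)
= ~~~a5 | ~a2
= ~a5 | ~a2
This depends on a2, a5, so it is not a constant.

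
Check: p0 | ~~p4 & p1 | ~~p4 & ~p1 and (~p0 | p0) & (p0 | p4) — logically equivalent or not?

Yes

E1: p0 | ~~p4 & p1 | ~~p4 & ~p1
    = p0 | ~~p4   [distribution]
    = p0 | p4   [double negation]
E2: (~p0 | p0) & (p0 | p4)
    = p0 | p4   [complement / identity]
Both reduce to p0 | p4, so they are equivalent.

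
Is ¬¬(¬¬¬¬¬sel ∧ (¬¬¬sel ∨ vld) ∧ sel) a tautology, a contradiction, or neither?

contradiction

¬¬(¬¬¬¬¬sel ∧ (¬¬¬sel ∨ vld) ∧ sel)
= ¬¬(¬¬¬sel ∧ (¬¬¬sel ∨ vld) ∧ sel)   [double negation]
= ¬¬(¬¬¬sel ∧ sel)   [absorption]
= ¬¬(¬sel ∧ sel)   [double negation]
= ¬sel ∧ sel   [double negation]
= False   [complement]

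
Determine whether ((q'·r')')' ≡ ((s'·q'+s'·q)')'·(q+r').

No

E1: ((q'·r')')'
    = q'·r'   — double negation
E2: ((s'·q'+s'·q)')'·(q+r')
    = ((s')')'·(q+r')   — distribution
    = s'·(q+r')   — double negation
These differ: at q=1, r=0, s=0, E1 = 0 but E2 = 1.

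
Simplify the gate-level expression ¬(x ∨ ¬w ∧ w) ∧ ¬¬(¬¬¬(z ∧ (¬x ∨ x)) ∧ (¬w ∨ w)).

¬(x ∨ ¬w ∧ w) ∧ ¬¬(¬¬¬(z ∧ (¬x ∨ x)) ∧ (¬w ∨ w))
= ¬x ∧ ¬¬(¬¬¬(z ∧ (¬x ∨ x)) ∧ (¬w ∨ w))   — complement / identity
= ¬x ∧ ¬¬¬¬¬(z ∧ (¬x ∨ x))   — complement / identity
= ¬x ∧ ¬¬¬¬¬z   — complement / identity
= ¬x ∧ ¬¬¬z   — double negation
= ¬x ∧ ¬z   — double negation

¬x ∧ ¬z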